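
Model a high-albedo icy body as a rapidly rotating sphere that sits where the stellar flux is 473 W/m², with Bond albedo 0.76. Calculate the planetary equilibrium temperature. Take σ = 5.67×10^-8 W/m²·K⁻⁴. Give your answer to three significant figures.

150 kelvin

Absorbed flux (global mean): S(1−α)/4 = 473.0·0.24/4 = 28.38 W/m².
Balancing against σT⁴: T = (28.38/5.67×10⁻⁸)^(1/4) = 149.6 K.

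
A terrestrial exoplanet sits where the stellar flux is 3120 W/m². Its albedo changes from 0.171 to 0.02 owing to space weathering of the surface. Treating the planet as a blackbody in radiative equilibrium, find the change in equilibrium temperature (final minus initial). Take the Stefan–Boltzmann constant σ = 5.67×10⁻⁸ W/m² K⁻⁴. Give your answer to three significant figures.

Initial: T₁ = [S(1−0.171)/(4σ)]^(1/4) = 326.8 K.
Final:   T₂ = [S(1−0.02)/(4σ)]^(1/4) = 340.7 K.
ΔT = T₂ − T₁ = 13.96 K.

14.0 K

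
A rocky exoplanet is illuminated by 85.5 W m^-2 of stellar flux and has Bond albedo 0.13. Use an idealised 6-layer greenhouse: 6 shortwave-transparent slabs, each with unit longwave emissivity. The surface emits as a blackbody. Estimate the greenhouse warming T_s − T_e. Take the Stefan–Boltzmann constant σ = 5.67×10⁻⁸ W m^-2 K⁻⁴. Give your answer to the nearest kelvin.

Top-of-atmosphere balance: σT_e⁴ = S(1−α)/4 = 18.60 W m^-2 → T_e = 134.6 K.
T_s = (N+1)^(1/4)·T_e = 218.9 K.
Warming: T_s − T_e = 84.32 K.

84 K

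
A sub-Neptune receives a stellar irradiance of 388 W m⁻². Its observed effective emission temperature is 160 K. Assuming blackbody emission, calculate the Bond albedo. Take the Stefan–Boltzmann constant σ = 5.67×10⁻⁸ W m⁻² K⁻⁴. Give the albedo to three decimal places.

0.617

Energy balance: S(1−α)/4 = σT⁴, so 1−α = 4σT⁴/S.
σT⁴ = 37.16 W m⁻², so 4σT⁴ = 148.6 W m⁻².
1−α = 148.6/388.0 = 0.3831, so α = 0.6169.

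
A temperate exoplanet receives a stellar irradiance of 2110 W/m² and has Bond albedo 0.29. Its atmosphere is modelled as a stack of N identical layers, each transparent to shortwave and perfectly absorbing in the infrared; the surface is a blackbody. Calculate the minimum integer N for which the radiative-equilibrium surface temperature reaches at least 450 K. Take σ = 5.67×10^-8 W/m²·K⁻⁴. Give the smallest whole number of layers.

6

The effective emission temperature is T_e = [S(1−α)/(4σ)]^¼ = 285.1 K.
Since T_s⁴ = (N+1)T_e⁴, we need N ≥ (T_s/T_e)⁴ − 1 = 5.208.
So N ≥ 5.208; the smallest integer is N = 6.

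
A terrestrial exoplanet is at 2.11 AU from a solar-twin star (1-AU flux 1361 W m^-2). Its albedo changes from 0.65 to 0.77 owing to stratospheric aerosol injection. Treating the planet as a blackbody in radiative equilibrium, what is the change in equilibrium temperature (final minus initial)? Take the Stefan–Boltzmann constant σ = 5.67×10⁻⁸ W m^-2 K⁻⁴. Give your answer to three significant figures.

Flux at the orbit: S = 1361/(2.11)² = 305.7 W m^-2.
Initial: T₁ = [S(1−0.65)/(4σ)]^(1/4) = 147.4 K.
With α = 0.77, T₂ = 132.7 K.
Change: 132.7 − 147.4 = -14.69 K.

-14.7 K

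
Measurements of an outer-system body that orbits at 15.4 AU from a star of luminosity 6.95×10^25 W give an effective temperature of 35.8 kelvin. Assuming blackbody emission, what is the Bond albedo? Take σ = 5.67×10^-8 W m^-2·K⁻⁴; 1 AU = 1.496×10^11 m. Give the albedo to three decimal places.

d = 15.4 × 1.496×10^11 m = 2.304×10^12 m.
Flux at the orbit: S = L/(4πd²) = 6.95×10^25/(4π·(2.30×10^12)²) = 1.042 W m^-2.
From σT⁴ = S(1−α)/4 we invert for α: 1−α = 4σT⁴/S.
σT⁴ = 0.09314 W m^-2, so 4σT⁴ = 0.3725 W m^-2.
Hence α = 1 − 0.3725/1.042 = 0.6425.

0.642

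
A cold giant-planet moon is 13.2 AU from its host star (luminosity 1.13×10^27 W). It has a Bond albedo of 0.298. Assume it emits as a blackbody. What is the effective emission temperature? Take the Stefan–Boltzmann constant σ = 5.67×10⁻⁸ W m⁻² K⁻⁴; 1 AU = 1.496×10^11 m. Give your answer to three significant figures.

d = 13.2 × 1.496×10^11 m = 1.975×10^12 m.
Spreading L over a sphere of radius d: S = 1.13×10^27/(4π·1.97×10^12²) = 23.06 W m⁻².
Absorbed flux (global mean): S(1−α)/4 = 23.06·0.702/4 = 4.047 W m⁻².
Set σT⁴ = 4.047 → T = (4.047/σ)^(1/4) = 91.92 K.

91.9 kelvin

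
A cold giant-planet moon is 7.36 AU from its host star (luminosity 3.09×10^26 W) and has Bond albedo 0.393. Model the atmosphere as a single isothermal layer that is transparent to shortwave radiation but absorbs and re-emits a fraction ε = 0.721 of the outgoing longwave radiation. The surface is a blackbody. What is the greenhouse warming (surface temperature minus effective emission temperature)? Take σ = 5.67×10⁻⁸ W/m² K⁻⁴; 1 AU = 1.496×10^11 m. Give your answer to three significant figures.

d = 7.36 × 1.496×10^11 m = 1.101×10^12 m.
S = L/(4πd²) = 20.28 W/m².
At the top of the atmosphere, σT_e⁴ = S(1−α)/4 = 3.078 W/m², giving T_e = 85.84 K.
For a single slab of emissivity ε, T_s⁴ = 2T_e⁴/(2−ε); thus T_s = 85.84·(1.564)^(1/4) = 95.99 K.
Greenhouse warming: T_s − T_e = 10.15 K.

10.2 kelvin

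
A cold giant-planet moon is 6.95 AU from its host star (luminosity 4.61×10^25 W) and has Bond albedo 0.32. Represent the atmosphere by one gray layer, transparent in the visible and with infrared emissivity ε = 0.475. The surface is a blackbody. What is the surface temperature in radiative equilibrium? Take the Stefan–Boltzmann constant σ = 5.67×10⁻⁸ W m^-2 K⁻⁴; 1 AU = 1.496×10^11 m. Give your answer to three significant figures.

d = 6.95 × 1.496×10^11 m = 1.040×10^12 m.
Flux at the orbit: S = L/(4πd²) = 4.61×10^25/(4π·(1.04×10^12)²) = 3.394 W m^-2.
The planet radiates to space at T_e = [S(1−α)/(4σ)]^(1/4) = 56.48 K.
Surface balance with a leaky layer gives σT_s⁴ = σT_e⁴·2/(2−ε), so T_s = T_e·[2/(2−0.475)]^(1/4) = 60.44 K.

60.4 kelvin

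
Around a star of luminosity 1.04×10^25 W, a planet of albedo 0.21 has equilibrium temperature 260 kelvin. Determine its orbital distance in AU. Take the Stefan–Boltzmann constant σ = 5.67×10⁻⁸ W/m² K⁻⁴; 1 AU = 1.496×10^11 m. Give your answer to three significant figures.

Required flux: S = 4σT⁴/(1−α) = 1312 W/m².
From L = 4πd²S, d = √(1.04×10^25/(4π·1312)) = 2.512×10^10 m = 0.1679 AU.

0.168 AU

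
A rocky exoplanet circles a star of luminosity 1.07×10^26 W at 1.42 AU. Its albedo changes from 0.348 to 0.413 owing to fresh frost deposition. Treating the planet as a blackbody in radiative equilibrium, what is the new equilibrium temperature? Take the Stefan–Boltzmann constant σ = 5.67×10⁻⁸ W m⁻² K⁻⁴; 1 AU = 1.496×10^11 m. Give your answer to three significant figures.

149 kelvin

d = 1.42 × 1.496×10^11 m = 2.124×10^11 m.
Spreading L over a sphere of radius d: S = 1.07×10^26/(4π·2.12×10^11²) = 188.7 W m⁻².
T₂ = [S(1−α₂)/(4σ)]^(1/4) = [188.7·0.587/(4σ)]^(1/4) = 148.7 K.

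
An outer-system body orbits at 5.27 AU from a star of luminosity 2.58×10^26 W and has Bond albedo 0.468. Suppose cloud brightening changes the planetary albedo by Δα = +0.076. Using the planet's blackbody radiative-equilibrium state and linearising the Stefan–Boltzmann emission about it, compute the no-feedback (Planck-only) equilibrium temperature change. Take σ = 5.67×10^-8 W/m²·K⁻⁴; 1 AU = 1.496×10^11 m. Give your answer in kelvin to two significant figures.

-3.4 kelvin

d = 5.27 × 1.496×10^11 m = 7.884×10^11 m.
Flux at the orbit: S = L/(4πd²) = 2.58×10^26/(4π·(7.88×10^11)²) = 33.03 W/m².
The baseline emission temperature is T_e = 93.82 K.
ΔF = −(S/4)Δα = −(33.03/4)×(+0.076) = -0.6276 W/m².
The Planck feedback parameter is 4σT_e³ = 0.1873 W/m²/K.
So ΔT₀ = -0.6276/0.1873 = -3.35 K.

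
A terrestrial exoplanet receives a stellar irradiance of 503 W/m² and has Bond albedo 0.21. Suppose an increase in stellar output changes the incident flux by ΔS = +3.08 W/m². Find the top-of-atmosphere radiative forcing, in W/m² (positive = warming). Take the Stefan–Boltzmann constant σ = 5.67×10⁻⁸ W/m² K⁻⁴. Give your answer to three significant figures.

Only a fraction (1−α) is absorbed and it's spread over 4πR², so ΔF = (1−α)ΔS/4 = 0.6083 W/m².

0.608 W/m²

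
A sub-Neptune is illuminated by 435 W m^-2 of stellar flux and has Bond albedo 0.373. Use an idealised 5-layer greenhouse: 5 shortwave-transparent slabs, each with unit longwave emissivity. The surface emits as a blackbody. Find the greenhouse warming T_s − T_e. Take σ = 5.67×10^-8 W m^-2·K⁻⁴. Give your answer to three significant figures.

The effective emission temperature is T_e = [S(1−α)/(4σ)]^¼ = 186.2 K.
T_s = (N+1)^(1/4)·T_e = 291.5 K.
So the greenhouse effect raises the surface by 291.5 − 186.2 = 105.2 K.

105 K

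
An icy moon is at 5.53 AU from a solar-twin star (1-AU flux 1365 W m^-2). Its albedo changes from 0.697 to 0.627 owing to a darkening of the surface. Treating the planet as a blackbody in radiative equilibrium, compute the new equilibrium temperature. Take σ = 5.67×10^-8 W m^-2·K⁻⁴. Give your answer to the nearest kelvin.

Irradiance scales as 1/d², so S = 1365 W m^-2 × (1/5.53)² = 44.64 W m^-2.
New equilibrium: T₂ = [(1−0.627)·44.64/(4σ)]^(1/4) = 92.56 K.

93 K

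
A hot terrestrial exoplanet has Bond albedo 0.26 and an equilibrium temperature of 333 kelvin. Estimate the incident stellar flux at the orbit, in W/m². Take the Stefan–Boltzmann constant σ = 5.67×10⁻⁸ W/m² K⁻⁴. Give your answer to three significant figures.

From S(1−α)/4 = σT⁴: S = 4σT⁴/(1−α).
σT⁴ = 5.67×10⁻⁸·(333)⁴ = 697.2 W/m².
S = 4·697.2/0.74 = 3769 W/m².

3770 W/m²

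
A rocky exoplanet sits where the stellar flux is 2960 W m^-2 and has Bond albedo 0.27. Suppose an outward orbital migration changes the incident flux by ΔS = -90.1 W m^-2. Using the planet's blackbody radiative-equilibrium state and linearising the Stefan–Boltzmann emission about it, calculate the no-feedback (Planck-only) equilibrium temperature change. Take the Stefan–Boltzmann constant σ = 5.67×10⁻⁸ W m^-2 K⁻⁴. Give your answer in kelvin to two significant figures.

-2.4 K

Reference equilibrium: T_e = [S(1−α)/(4σ)]^(1/4) = 312.4 K.
ΔF = Δ[S(1−α)]/4 = (1−0.27)·-90.1/4 = -16.44 W m^-2.
Planck response: λ_P = 4σT_e³ = 4·5.67×10⁻⁸·(312.4)³ = 6.916 W m^-2/K.
So ΔT₀ = -16.44/6.916 = -2.38 K.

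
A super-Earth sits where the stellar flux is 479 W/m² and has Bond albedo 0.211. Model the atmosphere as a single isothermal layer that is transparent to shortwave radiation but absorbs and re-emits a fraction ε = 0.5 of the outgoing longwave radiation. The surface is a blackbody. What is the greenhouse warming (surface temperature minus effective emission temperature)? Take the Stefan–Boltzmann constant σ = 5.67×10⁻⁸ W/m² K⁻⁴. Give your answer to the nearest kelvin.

15 K

The planet radiates to space at T_e = [S(1−α)/(4σ)]^(1/4) = 202.0 K.
Surface balance with a leaky layer gives σT_s⁴ = σT_e⁴·2/(2−ε), so T_s = T_e·[2/(2−0.5)]^(1/4) = 217.1 K.
Greenhouse warming: T_s − T_e = 15.07 K.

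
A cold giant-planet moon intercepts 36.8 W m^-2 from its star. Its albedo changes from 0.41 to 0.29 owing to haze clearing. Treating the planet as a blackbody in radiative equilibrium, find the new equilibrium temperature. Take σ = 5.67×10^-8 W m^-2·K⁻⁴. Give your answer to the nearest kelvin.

With the new albedo, S(1−α₂)/4 = 6.532 W m^-2, so T₂ = 103.6 K.

104 K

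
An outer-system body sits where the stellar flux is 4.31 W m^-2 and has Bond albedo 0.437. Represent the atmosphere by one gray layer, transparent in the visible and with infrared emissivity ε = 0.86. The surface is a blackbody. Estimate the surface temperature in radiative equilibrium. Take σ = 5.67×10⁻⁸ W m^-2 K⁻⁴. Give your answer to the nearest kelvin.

66 kelvin

Effective emission temperature (TOA balance): σT_e⁴ = S(1−α)/4 = 0.6066 W m^-2 → T_e = 57.19 K.
Surface balance with a leaky layer gives σT_s⁴ = σT_e⁴·2/(2−ε), so T_s = T_e·[2/(2−0.86)]^(1/4) = 65.82 K.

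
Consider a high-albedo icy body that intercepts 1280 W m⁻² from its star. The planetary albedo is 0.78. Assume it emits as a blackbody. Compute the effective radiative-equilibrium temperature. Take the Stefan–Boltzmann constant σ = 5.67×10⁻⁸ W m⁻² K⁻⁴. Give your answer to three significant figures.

188 K

Absorbed flux (global mean): S(1−α)/4 = 1280·0.22/4 = 70.40 W m⁻².
In equilibrium σT⁴ equals this, so T = 187.7 K.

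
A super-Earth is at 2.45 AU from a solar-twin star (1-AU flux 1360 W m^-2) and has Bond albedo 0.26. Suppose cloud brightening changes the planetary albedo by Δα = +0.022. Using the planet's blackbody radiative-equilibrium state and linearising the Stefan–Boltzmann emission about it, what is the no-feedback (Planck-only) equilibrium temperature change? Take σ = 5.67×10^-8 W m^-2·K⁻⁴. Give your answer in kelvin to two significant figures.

By the inverse-square law, S = 1360/2.45² = 226.6 W m^-2.
The baseline emission temperature is T_e = 164.9 K.
ΔF = −(S/4)Δα = −(226.6/4)×(+0.022) = -1.246 W m^-2.
Planck response: λ_P = 4σT_e³ = 4·5.67×10⁻⁸·(164.9)³ = 1.017 W m^-2/K.
Hence the no-feedback warming is ΔF/(4σT_e³) = -1.23 K.

-1.2 kelvin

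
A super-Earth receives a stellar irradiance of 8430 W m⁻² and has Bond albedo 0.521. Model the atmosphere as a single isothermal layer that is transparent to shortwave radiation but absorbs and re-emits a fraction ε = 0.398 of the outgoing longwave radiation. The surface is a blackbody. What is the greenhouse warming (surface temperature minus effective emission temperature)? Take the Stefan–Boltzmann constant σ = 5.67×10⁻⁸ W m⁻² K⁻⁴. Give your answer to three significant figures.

At the top of the atmosphere, σT_e⁴ = S(1−α)/4 = 1009 W m⁻², giving T_e = 365.3 K.
The surface balance (absorbed SW + ε·downward IR = σT_s⁴) with T_a⁴ = T_s⁴/2 reduces to T_s = T_e·[2/(2−ε)]^¼ = 386.1 K.
T_s − T_e = 386.1 − 365.3 = 20.84 K.

20.8 K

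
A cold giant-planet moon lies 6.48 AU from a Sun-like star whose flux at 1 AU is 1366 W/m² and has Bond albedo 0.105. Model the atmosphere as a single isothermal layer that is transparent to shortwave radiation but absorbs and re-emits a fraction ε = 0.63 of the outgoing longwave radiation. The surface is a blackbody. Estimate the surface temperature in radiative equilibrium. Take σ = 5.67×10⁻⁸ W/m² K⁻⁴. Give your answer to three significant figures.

117 K

Flux at the orbit: S = 1366/(6.48)² = 32.53 W/m².
Effective emission temperature (TOA balance): σT_e⁴ = S(1−α)/4 = 7.279 W/m² → T_e = 106.4 K.
For a single slab of emissivity ε, T_s⁴ = 2T_e⁴/(2−ε); thus T_s = 106.4·(1.46)^(1/4) = 117.0 K.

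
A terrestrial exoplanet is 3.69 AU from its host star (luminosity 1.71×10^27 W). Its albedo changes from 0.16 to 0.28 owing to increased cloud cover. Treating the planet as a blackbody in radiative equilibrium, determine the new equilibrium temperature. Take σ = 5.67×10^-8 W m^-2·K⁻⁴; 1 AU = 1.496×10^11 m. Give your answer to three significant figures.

194 K

Orbital distance: d = 3.69 AU = 5.520×10^11 m.
Spreading L over a sphere of radius d: S = 1.71×10^27/(4π·5.52×10^11²) = 446.6 W m^-2.
T₂ = [S(1−α₂)/(4σ)]^(1/4) = [446.6·0.72/(4σ)]^(1/4) = 194.0 K.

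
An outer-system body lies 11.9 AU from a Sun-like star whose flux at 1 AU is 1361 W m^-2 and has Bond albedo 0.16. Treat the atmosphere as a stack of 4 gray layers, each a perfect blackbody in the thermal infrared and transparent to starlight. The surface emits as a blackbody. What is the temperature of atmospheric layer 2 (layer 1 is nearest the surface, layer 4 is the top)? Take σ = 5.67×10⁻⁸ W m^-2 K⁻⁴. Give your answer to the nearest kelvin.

Irradiance scales as 1/d², so S = 1361 W m^-2 × (1/11.9)² = 9.611 W m^-2.
The effective emission temperature is T_e = [S(1−α)/(4σ)]^¼ = 77.24 K.
In the N-layer model, layer k (counted from the surface) has T_k = (N+1−k)^(1/4)·T_e.
With k = 2: T_2 = (4+1−2)^¼·77.24 K = 101.7 K.

102 K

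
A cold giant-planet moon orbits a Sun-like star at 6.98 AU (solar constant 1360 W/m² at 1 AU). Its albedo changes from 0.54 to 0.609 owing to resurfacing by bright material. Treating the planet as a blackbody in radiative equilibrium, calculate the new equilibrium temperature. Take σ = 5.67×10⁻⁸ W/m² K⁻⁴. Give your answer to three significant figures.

83.3 kelvin

Irradiance scales as 1/d², so S = 1360 W/m² × (1/6.98)² = 27.91 W/m².
New equilibrium: T₂ = [(1−0.609)·27.91/(4σ)]^(1/4) = 83.29 K.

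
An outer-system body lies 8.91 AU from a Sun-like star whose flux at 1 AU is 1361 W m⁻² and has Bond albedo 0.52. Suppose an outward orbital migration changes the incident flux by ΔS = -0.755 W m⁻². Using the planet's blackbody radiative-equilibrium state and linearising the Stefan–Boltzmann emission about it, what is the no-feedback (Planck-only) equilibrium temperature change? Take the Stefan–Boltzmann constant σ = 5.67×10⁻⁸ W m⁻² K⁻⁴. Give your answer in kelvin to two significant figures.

-0.85 K

By the inverse-square law, S = 1361/8.91² = 17.14 W m⁻².
Reference equilibrium: T_e = [S(1−α)/(4σ)]^(1/4) = 77.61 K.
Only a fraction (1−α) is absorbed and it's spread over 4πR², so ΔF = (1−α)ΔS/4 = -0.09060 W m⁻².
Planck response: λ_P = 4σT_e³ = 4·5.67×10⁻⁸·(77.61)³ = 0.1060 W m⁻²/K.
So ΔT₀ = -0.09060/0.1060 = -0.854 K.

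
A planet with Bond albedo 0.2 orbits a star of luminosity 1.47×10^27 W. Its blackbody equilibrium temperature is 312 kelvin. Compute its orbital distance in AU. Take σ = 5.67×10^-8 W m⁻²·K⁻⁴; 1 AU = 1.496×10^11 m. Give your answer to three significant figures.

Required flux: S = 4σT⁴/(1−α) = 2686 W m⁻².
From L = 4πd²S, d = √(1.47×10^27/(4π·2686)) = 2.087×10^11 m = 1.395 AU.

1.39 AU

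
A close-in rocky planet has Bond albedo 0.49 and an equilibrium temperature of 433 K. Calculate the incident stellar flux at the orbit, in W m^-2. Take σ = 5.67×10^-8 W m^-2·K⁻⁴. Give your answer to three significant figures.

From S(1−α)/4 = σT⁴: S = 4σT⁴/(1−α).
The emitted flux is σT⁴ = 1993 W m^-2.
So S = 4×1993/(1−0.49) = 15630 W m^-2.

15600 W m^-2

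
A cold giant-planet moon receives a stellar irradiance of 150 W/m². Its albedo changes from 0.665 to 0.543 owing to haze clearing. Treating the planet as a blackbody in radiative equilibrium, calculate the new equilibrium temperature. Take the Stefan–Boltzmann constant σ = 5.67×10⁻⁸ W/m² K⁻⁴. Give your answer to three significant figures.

New equilibrium: T₂ = [(1−0.543)·150.0/(4σ)]^(1/4) = 131.9 K.

132 K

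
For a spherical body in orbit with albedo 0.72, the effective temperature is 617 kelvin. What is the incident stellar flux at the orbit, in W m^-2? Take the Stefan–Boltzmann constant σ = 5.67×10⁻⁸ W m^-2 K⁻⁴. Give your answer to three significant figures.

Invert the energy balance for S: S = 4σT⁴/(1−α).
The emitted flux is σT⁴ = 8217 W m^-2.
So S = 4×8217/(1−0.72) = 1.174×10^5 W m^-2.

1.17×10^5 W m^-2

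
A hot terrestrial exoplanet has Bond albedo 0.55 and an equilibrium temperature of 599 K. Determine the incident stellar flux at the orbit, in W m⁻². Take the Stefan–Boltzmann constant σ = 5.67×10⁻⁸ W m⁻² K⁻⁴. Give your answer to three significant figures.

64900 W m⁻²

From S(1−α)/4 = σT⁴: S = 4σT⁴/(1−α).
σT⁴ = 5.67×10⁻⁸·(599)⁴ = 7299 W m⁻².
S = 4·7299/0.45 = 64880 W m⁻².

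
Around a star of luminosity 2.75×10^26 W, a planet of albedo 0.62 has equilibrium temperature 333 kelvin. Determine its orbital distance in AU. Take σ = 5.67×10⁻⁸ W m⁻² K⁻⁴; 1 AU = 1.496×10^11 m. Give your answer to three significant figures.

0.365 AU

The flux needed for this T is 4σT⁴/(1−0.62) = 7339 W m⁻².
From L = 4πd²S, d = √(2.75×10^26/(4π·7339)) = 5.461×10^10 m = 0.3650 AU.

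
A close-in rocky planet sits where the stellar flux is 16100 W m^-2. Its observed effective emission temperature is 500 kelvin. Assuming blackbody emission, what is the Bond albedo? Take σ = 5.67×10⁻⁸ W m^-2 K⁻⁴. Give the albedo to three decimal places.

0.120

Energy balance: S(1−α)/4 = σT⁴, so 1−α = 4σT⁴/S.
σT⁴ = 3544 W m^-2, so 4σT⁴ = 14180 W m^-2.
Hence α = 1 − 14180/16100 = 0.1196.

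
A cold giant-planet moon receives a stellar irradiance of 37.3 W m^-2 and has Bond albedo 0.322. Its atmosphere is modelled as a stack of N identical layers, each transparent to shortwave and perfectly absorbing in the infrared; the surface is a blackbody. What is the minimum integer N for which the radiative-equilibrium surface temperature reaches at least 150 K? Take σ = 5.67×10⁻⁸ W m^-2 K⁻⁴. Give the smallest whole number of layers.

The effective emission temperature is T_e = [S(1−α)/(4σ)]^¼ = 102.8 K.
Need (N+1)T_e⁴ ≥ T_s⁴, i.e. N+1 ≥ (150/102.8)⁴ = 4.540.
So N ≥ 3.540; the smallest integer is N = 4.

4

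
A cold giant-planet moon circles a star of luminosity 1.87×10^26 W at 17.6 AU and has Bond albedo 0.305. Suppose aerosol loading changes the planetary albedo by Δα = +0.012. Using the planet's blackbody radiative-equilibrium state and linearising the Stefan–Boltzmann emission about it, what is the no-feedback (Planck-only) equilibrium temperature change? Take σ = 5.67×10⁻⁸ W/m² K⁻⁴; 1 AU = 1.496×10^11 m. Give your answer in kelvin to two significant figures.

-0.22 kelvin

d = 17.6 × 1.496×10^11 m = 2.633×10^12 m.
S = L/(4πd²) = 2.147 W/m².
Unperturbed T_e = [2.147·(1−0.305)/(4σ)]^¼ = 50.64 K.
The change in absorbed flux is Δ[S(1−α)/4] = −SΔα/4 = -0.006440 W/m².
Planck response: λ_P = 4σT_e³ = 4·5.67×10⁻⁸·(50.64)³ = 0.02946 W/m²/K.
So ΔT₀ = -0.006440/0.02946 = -0.219 K.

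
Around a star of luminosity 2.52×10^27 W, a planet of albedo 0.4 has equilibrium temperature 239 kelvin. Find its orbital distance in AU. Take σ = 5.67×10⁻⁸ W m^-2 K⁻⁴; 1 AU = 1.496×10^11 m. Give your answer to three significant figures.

2.70 AU

The flux needed for this T is 4σT⁴/(1−0.4) = 1233 W m^-2.
From L = 4πd²S, d = √(2.52×10^27/(4π·1233)) = 4.032×10^11 m = 2.695 AU.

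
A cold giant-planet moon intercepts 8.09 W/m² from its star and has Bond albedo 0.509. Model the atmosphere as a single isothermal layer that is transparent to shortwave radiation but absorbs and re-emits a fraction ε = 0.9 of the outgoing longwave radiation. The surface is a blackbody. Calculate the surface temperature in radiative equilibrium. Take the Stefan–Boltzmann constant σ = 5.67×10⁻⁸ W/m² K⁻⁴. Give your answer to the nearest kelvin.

Effective emission temperature (TOA balance): σT_e⁴ = S(1−α)/4 = 0.9930 W/m² → T_e = 64.69 K.
Surface balance with a leaky layer gives σT_s⁴ = σT_e⁴·2/(2−ε), so T_s = T_e·[2/(2−0.9)]^(1/4) = 75.12 K.

75 kelvin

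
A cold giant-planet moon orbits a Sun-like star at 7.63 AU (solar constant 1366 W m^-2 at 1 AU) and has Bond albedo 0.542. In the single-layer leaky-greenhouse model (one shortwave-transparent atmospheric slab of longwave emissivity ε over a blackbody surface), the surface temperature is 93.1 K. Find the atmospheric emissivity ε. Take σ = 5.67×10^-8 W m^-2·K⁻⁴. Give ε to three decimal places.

0.739

Irradiance scales as 1/d², so S = 1366 W m^-2 × (1/7.63)² = 23.46 W m^-2.
First, T_e = [23.46·(1−0.542)/(4σ)]^(1/4) = 82.97 K.
T_s⁴ = T_e⁴·2/(2−ε) → ε = 2 − 2(T_e/T_s)⁴ = 2 − 2·(82.97/93.1)⁴ = 0.7386.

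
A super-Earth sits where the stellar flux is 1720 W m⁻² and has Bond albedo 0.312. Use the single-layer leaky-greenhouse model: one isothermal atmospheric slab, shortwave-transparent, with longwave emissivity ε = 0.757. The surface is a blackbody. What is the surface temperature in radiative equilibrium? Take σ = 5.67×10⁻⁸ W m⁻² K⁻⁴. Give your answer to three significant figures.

303 K

The planet radiates to space at T_e = [S(1−α)/(4σ)]^(1/4) = 268.8 K.
Surface balance with a leaky layer gives σT_s⁴ = σT_e⁴·2/(2−ε), so T_s = T_e·[2/(2−0.757)]^(1/4) = 302.7 K.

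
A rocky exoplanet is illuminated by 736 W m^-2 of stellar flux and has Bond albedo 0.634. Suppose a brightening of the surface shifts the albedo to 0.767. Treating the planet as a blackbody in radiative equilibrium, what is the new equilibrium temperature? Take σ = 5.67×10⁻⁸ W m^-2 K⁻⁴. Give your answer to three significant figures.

166 K

With the new albedo, S(1−α₂)/4 = 42.87 W m^-2, so T₂ = 165.8 K.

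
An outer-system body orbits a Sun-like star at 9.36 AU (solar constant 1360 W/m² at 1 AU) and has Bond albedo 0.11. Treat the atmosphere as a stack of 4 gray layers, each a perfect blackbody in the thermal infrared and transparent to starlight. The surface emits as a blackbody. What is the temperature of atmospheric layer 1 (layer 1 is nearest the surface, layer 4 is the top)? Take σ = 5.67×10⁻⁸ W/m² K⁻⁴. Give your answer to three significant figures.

125 kelvin

Flux at the orbit: S = 1360/(9.36)² = 15.52 W/m².
The effective emission temperature is T_e = [S(1−α)/(4σ)]^¼ = 88.35 K.
Each opaque layer satisfies 2T_j⁴ = T_{j−1}⁴ + T_{j+1}⁴, giving T_k⁴ = (N+1−k)T_e⁴.
With k = 1: T_1 = (4+1−1)^¼·88.35 K = 124.9 K.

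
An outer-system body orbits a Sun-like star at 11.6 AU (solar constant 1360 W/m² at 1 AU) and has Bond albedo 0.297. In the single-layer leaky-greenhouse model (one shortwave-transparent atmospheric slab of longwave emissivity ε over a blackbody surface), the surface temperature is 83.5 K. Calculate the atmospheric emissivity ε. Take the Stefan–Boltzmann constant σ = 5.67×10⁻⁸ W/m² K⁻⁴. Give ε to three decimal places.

Irradiance scales as 1/d², so S = 1360 W/m² × (1/11.6)² = 10.11 W/m².
Effective temperature: T_e = [S(1−α)/(4σ)]^(1/4) = 74.81 K.
T_s⁴ = T_e⁴·2/(2−ε) → ε = 2 − 2(T_e/T_s)⁴ = 2 − 2·(74.81/83.5)⁴ = 0.7111.

0.711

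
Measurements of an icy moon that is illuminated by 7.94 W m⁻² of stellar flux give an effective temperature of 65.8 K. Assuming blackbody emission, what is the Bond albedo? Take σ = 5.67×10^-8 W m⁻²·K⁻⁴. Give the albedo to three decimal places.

Energy balance: S(1−α)/4 = σT⁴, so 1−α = 4σT⁴/S.
σT⁴ = 1.063 W m⁻², so 4σT⁴ = 4.252 W m⁻².
1−α = 4.252/7.940 = 0.5355, so α = 0.4645.

0.465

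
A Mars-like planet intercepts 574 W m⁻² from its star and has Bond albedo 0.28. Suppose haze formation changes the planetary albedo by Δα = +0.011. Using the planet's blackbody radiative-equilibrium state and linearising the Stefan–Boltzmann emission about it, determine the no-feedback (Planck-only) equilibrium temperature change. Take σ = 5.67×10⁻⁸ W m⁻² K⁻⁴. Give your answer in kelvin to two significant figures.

Unperturbed T_e = [574.0·(1−0.28)/(4σ)]^¼ = 206.6 K.
The change in absorbed flux is Δ[S(1−α)/4] = −SΔα/4 = -1.579 W m⁻².
Planck response: λ_P = 4σT_e³ = 4·5.67×10⁻⁸·(206.6)³ = 2.000 W m⁻²/K.
ΔT₀ = ΔF/λ_P = -1.579/2.000 = -0.789 K.

-0.79 K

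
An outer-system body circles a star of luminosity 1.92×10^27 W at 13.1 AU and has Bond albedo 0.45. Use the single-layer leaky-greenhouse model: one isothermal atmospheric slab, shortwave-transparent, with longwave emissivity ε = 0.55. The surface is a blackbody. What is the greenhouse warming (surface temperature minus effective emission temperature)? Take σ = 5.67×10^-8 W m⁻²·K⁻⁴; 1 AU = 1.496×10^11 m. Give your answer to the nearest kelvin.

Orbital distance: d = 13.1 AU = 1.960×10^12 m.
Flux at the orbit: S = L/(4πd²) = 1.92×10^27/(4π·(1.96×10^12)²) = 39.78 W m⁻².
At the top of the atmosphere, σT_e⁴ = S(1−α)/4 = 5.470 W m⁻², giving T_e = 99.11 K.
For a single slab of emissivity ε, T_s⁴ = 2T_e⁴/(2−ε); thus T_s = 99.11·(1.379)^(1/4) = 107.4 K.
The atmosphere warms the surface by 8.297 K.

8 K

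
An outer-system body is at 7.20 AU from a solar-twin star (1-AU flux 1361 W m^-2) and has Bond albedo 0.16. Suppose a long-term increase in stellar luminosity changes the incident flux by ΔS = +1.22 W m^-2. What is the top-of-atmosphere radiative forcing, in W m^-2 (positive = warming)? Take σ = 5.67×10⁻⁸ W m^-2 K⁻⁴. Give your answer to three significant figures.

Flux at the orbit: S = 1361/(7.20)² = 26.25 W m^-2.
Only a fraction (1−α) is absorbed and it's spread over 4πR², so ΔF = (1−α)ΔS/4 = 0.2562 W m^-2.

0.256 W m^-2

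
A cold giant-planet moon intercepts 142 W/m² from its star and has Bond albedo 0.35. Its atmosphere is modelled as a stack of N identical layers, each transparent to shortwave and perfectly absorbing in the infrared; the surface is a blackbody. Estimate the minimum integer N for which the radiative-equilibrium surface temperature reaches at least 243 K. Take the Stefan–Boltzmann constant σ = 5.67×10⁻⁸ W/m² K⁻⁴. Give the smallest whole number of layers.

8

Top-of-atmosphere balance: σT_e⁴ = S(1−α)/4 = 23.07 W/m² → T_e = 142.0 K.
T_s = (N+1)^(1/4)·T_e ≥ 243 K requires N+1 ≥ (T_s/T_e)⁴ = (243/142.0)⁴ = 8.568.
So N ≥ 7.568; the smallest integer is N = 8.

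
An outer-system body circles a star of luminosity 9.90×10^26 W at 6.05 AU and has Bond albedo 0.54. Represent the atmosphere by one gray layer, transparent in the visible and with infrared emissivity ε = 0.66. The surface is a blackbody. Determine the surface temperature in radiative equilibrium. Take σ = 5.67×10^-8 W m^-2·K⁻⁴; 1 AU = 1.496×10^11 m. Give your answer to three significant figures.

d = 6.05 × 1.496×10^11 m = 9.051×10^11 m.
Flux at the orbit: S = L/(4πd²) = 9.90×10^26/(4π·(9.05×10^11)²) = 96.17 W m^-2.
At the top of the atmosphere, σT_e⁴ = S(1−α)/4 = 11.06 W m^-2, giving T_e = 118.2 K.
Surface balance with a leaky layer gives σT_s⁴ = σT_e⁴·2/(2−ε), so T_s = T_e·[2/(2−0.66)]^(1/4) = 130.6 K.

131 K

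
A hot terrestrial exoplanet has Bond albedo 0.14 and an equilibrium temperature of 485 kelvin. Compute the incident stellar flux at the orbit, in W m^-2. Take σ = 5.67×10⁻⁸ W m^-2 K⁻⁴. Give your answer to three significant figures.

14600 W m^-2

From S(1−α)/4 = σT⁴: S = 4σT⁴/(1−α).
The emitted flux is σT⁴ = 3137 W m^-2.
S = 4·3137/0.86 = 14590 W m^-2.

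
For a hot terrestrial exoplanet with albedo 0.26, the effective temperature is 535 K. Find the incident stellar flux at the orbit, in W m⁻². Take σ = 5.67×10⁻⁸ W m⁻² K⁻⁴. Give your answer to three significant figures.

25100 W m⁻²

Invert the energy balance for S: S = 4σT⁴/(1−α).
σT⁴ = 5.67×10⁻⁸·(535)⁴ = 4645 W m⁻².
So S = 4×4645/(1−0.26) = 25110 W m⁻².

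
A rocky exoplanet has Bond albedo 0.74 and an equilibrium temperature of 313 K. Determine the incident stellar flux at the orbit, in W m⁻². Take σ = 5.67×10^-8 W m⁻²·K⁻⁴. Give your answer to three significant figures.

From S(1−α)/4 = σT⁴: S = 4σT⁴/(1−α).
The emitted flux is σT⁴ = 544.2 W m⁻².
So S = 4×544.2/(1−0.74) = 8372 W m⁻².

8370 W m⁻²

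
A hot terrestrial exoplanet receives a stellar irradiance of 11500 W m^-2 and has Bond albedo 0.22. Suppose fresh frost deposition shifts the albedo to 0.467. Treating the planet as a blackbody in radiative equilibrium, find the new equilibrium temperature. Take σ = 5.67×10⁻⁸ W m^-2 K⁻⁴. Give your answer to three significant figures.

405 K

T₂ = [S(1−α₂)/(4σ)]^(1/4) = [11500·0.533/(4σ)]^(1/4) = 405.5 K.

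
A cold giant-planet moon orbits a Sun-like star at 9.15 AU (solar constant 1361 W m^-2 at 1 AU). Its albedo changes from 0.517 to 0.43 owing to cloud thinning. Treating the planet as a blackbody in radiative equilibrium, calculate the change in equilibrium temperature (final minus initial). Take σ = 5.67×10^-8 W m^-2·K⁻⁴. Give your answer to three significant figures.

3.24 K

By the inverse-square law, S = 1361/9.15² = 16.26 W m^-2.
With α = 0.517, T₁ = 76.71 K.
With α = 0.43, T₂ = 79.95 K.
Change: 79.95 − 76.71 = 3.243 K.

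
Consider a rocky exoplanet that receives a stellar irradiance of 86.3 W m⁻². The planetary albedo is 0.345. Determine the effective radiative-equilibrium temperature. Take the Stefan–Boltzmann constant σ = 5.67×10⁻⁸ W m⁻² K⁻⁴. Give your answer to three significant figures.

Absorbed flux (global mean): S(1−α)/4 = 86.30·0.655/4 = 14.13 W m⁻².
Set σT⁴ = 14.13 → T = (14.13/σ)^(1/4) = 125.6 K.

126 kelvin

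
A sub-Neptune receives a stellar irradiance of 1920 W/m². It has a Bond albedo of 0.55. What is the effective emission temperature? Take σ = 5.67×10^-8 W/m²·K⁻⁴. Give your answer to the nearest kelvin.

248 K

Absorbed flux (global mean): S(1−α)/4 = 1920·0.45/4 = 216.0 W/m².
In equilibrium σT⁴ equals this, so T = 248.4 K.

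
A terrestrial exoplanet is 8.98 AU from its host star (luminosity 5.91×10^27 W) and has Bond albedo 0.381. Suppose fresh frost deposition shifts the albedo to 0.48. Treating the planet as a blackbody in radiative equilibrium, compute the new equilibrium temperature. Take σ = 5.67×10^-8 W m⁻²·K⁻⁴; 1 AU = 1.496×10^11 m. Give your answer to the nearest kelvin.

Orbital distance: d = 8.98 AU = 1.343×10^12 m.
Spreading L over a sphere of radius d: S = 5.91×10^27/(4π·1.34×10^12²) = 260.6 W m⁻².
T₂ = [S(1−α₂)/(4σ)]^(1/4) = [260.6·0.52/(4σ)]^(1/4) = 156.3 K.

156 K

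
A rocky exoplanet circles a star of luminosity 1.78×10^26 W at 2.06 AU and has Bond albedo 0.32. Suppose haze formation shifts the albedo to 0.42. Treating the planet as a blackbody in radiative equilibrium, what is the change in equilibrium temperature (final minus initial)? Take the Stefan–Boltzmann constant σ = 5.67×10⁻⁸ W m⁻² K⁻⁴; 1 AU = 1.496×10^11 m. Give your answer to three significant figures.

-5.67 K

d = 2.06 × 1.496×10^11 m = 3.082×10^11 m.
Spreading L over a sphere of radius d: S = 1.78×10^26/(4π·3.08×10^11²) = 149.1 W m⁻².
Before: T₁ = [149.1·0.68/(4σ)]^(1/4) = 145.4 K.
After:  T₂ = [149.1·0.58/(4σ)]^(1/4) = 139.7 K.
ΔT = T₂ − T₁ = -5.669 K.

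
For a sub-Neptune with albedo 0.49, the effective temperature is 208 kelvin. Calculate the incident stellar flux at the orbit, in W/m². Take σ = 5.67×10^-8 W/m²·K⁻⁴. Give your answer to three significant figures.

832 W/m²

From S(1−α)/4 = σT⁴: S = 4σT⁴/(1−α).
σT⁴ = 5.67×10⁻⁸·(208)⁴ = 106.1 W/m².
S = 4·106.1/0.51 = 832.4 W/m².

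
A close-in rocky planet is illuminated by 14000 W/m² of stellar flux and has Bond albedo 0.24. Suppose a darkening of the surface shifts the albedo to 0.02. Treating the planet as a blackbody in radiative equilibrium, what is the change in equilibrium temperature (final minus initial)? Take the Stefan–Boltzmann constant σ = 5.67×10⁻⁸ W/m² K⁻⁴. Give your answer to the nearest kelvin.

31 K

With α = 0.24, T₁ = 465.4 K.
Final:   T₂ = [S(1−0.02)/(4σ)]^(1/4) = 495.9 K.
ΔT = T₂ − T₁ = 30.54 K.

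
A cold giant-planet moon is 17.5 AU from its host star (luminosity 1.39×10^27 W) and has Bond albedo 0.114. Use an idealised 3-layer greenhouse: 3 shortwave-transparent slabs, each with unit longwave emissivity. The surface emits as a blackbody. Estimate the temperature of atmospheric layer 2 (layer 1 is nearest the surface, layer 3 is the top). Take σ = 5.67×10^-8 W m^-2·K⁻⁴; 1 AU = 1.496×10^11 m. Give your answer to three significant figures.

106 kelvin

Orbital distance: d = 17.5 AU = 2.618×10^12 m.
S = L/(4πd²) = 16.14 W m^-2.
OLR = S(1−α)/4 = 3.575 W m^-2; the top layer radiates at T_e = 89.11 K.
The net upward flux σT_e⁴ is constant between every pair of levels, so T_k⁴ = (N+1−k)T_e⁴.
With k = 2: T_2 = (3+1−2)^¼·89.11 K = 106.0 K.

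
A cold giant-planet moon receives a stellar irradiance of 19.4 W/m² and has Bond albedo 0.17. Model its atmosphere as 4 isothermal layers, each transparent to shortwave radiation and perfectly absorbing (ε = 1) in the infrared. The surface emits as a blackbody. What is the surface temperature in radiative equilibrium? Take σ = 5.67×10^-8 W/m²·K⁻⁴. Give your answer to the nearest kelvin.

OLR = S(1−α)/4 = 4.025 W/m²; the top layer radiates at T_e = 91.79 K.
Layer-by-layer balance gives σT_s⁴ = (N+1)σT_e⁴, so T_s = 5^¼·91.79 = 137.3 K.

137 kelvin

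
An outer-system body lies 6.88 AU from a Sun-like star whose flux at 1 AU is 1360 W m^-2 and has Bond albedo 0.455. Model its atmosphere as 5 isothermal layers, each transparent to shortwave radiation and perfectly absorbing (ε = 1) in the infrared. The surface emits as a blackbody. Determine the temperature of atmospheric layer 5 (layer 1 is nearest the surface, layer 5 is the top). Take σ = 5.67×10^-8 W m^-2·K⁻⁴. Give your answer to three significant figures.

91.2 K

By the inverse-square law, S = 1360/6.88² = 28.73 W m^-2.
OLR = S(1−α)/4 = 3.915 W m^-2; the top layer radiates at T_e = 91.15 K.
The net upward flux σT_e⁴ is constant between every pair of levels, so T_k⁴ = (N+1−k)T_e⁴.
T_5 = (1)^(1/4)·91.15 = 91.15 K.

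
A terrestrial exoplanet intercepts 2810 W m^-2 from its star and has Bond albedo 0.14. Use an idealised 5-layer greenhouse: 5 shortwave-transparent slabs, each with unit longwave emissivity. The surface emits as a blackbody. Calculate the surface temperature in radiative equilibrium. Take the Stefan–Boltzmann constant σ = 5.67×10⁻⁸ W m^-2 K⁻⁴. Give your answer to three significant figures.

503 K

The effective emission temperature is T_e = [S(1−α)/(4σ)]^¼ = 321.3 K.
With N = 5 opaque layers, T_s = (N+1)^(1/4)·T_e = 6^(1/4)·321.3 = 502.8 K.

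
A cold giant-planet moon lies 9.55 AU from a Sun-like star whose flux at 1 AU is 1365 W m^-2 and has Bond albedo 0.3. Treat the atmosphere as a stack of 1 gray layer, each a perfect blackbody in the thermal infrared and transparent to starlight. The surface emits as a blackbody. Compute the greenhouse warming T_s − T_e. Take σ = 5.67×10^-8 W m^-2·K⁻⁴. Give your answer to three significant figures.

Flux at the orbit: S = 1365/(9.55)² = 14.97 W m^-2.
Top-of-atmosphere balance: σT_e⁴ = S(1−α)/4 = 2.619 W m^-2 → T_e = 82.44 K.
T_s = (N+1)^(1/4)·T_e = 98.04 K.
So the greenhouse effect raises the surface by 98.04 − 82.44 = 15.60 K.

15.6 K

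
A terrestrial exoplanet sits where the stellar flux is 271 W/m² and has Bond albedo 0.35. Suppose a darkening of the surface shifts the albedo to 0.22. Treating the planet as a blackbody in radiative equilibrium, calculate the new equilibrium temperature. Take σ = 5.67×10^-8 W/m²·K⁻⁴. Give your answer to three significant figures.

175 K

With the new albedo, S(1−α₂)/4 = 52.84 W/m², so T₂ = 174.7 K.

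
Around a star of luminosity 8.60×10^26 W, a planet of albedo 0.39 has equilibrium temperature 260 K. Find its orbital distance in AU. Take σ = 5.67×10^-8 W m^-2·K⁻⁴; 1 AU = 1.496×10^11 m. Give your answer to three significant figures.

1.34 AU

Energy balance gives S = 4σT⁴/(1−α) = 1699 W m^-2.
S = L/(4πd²) → d = √(L/4πS) = √(8.60×10^26/(4π·1699)) = 2.007×10^11 m = 1.342 AU.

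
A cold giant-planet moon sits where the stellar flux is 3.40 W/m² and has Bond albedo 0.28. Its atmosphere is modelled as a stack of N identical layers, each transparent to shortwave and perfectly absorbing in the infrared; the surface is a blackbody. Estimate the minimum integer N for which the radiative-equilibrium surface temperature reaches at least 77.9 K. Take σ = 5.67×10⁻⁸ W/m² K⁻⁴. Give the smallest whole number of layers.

Top-of-atmosphere balance: σT_e⁴ = S(1−α)/4 = 0.6120 W/m² → T_e = 57.32 K.
Need (N+1)T_e⁴ ≥ T_s⁴, i.e. N+1 ≥ (77.9/57.32)⁴ = 3.412.
Rounding up, N = 3.

3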